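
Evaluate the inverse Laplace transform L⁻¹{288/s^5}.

L⁻¹{n!/s^(n+1)} = t^n with n=4. So L⁻¹{24/s^5} = t^4, and L⁻¹{288/s^5} = (288/24)·t^4 = 12·t^4

Final answer: 12·t^4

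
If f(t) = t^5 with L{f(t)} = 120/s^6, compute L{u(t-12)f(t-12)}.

Time shift theorem: L{u(t-a)f(t-a)} = e^(-as)F(s). Here a=12, F(s) = 120/s^6, so L{u(t-12)f(t-12)} = e^(-12s)·120/s^6

Final answer: e^(-12s)·120/s^6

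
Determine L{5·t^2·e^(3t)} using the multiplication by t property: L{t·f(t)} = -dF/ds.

Using L{t^n·e^(at)} = n!/(s-a)^(n+1), L{t^2·e^(3t)} = 2/(s-3)^3, so L{5·t^2·e^(3t)} = 5·2/(s-3)^3 = 10/(s-3)^3

Final answer: 10/(s-3)^3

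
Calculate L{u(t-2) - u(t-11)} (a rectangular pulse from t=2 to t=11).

L{u(t-a)} = e^(-as)/s. L{u(t-2) - u(t-11)} = (e^(-2s) - e^(-11s))/s

Final answer: (e^(-2s) - e^(-11s))/s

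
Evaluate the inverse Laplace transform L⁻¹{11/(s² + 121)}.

L⁻¹{11/(s² + 121)} = sin(11t)

Final answer: sin(11t)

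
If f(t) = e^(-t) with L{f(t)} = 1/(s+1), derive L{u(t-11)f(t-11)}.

Time shift theorem: L{u(t-a)f(t-a)} = e^(-as)F(s). Here a=11, F(s) = 1/(s+1), so L{u(t-11)f(t-11)} = e^(-11s)·1/(s+1)

Final answer: e^(-11s)·1/(s+1)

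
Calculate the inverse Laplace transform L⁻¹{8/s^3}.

L⁻¹{n!/s^(n+1)} = t^n with n=2. So L⁻¹{2/s^3} = t^2, and L⁻¹{8/s^3} = (8/2)·t^2 = 4·t^2

Final answer: 4·t^2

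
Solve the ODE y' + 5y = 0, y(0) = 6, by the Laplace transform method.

L{y'} + 5L{y} = 0. sY - 6 + 5Y = 0. Y(s+5) = 6. Y = 6/(s+5)

Final answer: y(t) = 6e^(-5t)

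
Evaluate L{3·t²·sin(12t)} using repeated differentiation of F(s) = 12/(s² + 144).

F(s) = 12/(s² + 144). F'(s) = -24s/(s² + 144)². F''(s) = -24(144 - 3s²)/(s² + 144)³ = (72s² - 3456)/(s² + 144)³. So L{t²·sin(12t)} = (-1)² F''(s) = (72s² - 3456)/(s² + 144)³. Then L{3·t²·sin(12t)} = 3·(72s² - 3456)/(s² + 144)³ = (216s² - 10368)/(s² + 144)³

Final answer: (216s² - 10368)/(s² + 144)³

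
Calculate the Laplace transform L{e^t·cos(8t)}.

L{e^(at)·cos(ωt)} = (s-a)/((s-a)² + ω²), so L{e^t·cos(8t)} = (s-1)/((s-1)² + 64)

Final answer: (s-1)/((s-1)² + 64)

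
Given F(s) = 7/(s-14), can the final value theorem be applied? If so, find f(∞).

sF(s) = 7s/(s-14) has a pole at s = 14 in the right half-plane. Theorem does NOT apply (unstable system; f(t) = 7·e^(14t) grows without bound).

Final answer: Not applicable (unstable)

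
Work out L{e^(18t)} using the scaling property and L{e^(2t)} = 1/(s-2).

Using L{f(at)} = (1/a)F(s/a) with a=9 and f(t) = e^(2t): L{e^(18t)} = (1/9) · 1/((s/9)-2) = (1/9) · 9/(s-18) = 1/(s-18)

Final answer: 1/(s-18)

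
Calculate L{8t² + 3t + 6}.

L{8t² + 3t + 6} = 8·2/s³ + 3/s² + 6/s = 16/s³ + 3/s² + 6/s

Final answer: 16/s³ + 3/s² + 6/s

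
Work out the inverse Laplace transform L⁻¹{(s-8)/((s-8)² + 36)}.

Using frequency shift, L⁻¹{(s-8)/((s-8)² + 36)} = e^(8t)·cos(6t)

Final answer: e^(8t)·cos(6t)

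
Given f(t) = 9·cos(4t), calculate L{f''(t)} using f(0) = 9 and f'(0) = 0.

F(s) = 9s/(s² + 16). L{f''(t)} = s²F(s) - sf(0) - f'(0) = 9s³/(s² + 16) - 9s = (9s³ - 9s(s² + 16))/(s² + 16) = -144s/(s² + 16)

Final answer: -144s/(s² + 16)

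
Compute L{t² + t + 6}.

L{t² + t + 6} = 2/s³ + 1/s² + 6/s = 2/s³ + 1/s² + 6/s

Final answer: 2/s³ + 1/s² + 6/s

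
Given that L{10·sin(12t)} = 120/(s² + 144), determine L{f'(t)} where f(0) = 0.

L{f'(t)} = s·F(s) - f(0) = s·120/(s² + 144) - 0 = 120s/(s² + 144)

Final answer: 120s/(s² + 144)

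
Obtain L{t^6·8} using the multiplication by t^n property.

L{8} = 8/s. d^1/ds^1[1/s] = -1/s². d^2/ds^2[1/s] = 2/s^3. d^3/ds^3[1/s] = -6/s^4. d^4/ds^4[1/s] = 24/s^5. d^5/ds^5[1/s] = -120/s^6. d^6/ds^6[1/s] = 720/s^7. So L{t^6} = (-1)^{6}·720/s^7 = 720/s^7. Then L{t^6·8} = 8·720/s^7 = 5760/s^7

Final answer: 5760/s^7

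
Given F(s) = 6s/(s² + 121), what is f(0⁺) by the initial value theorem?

f(0⁺) = lim_{s→∞} s·6s/(s² + 121) = lim_{s→∞} 6s²/(s² + 121) = 6

Final answer: 6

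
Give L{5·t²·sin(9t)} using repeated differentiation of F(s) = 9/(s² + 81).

F(s) = 9/(s² + 81). F'(s) = -18s/(s² + 81)². F''(s) = -18(81 - 3s²)/(s² + 81)³ = (54s² - 1458)/(s² + 81)³. So L{t²·sin(9t)} = (-1)² F''(s) = (54s² - 1458)/(s² + 81)³. Then L{5·t²·sin(9t)} = 5·(54s² - 1458)/(s² + 81)³ = (270s² - 7290)/(s² + 81)³

Final answer: (270s² - 7290)/(s² + 81)³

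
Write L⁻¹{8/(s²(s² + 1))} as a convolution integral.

8/(s²(s² + 1)) = (1/s²)·(8/(s² + 1)) = L{t}·L{8·sin(t)}. So f(t) = t*(8·sin(t)) = ∫₀ᵗ 8τ·sin((t-τ)) dτ

Final answer: ∫₀ᵗ 8τ·sin((t-τ)) dτ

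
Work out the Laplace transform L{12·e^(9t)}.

L{e^(at)} = 1/(s-a), so L{e^(9t)} = 1/(s-9). Then L{12·e^(9t)} = 12/(s-9)

Final answer: 12/(s-9)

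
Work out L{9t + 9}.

L{9t + 9} = 9·L{t} + 9·L{1} = 9/s² + 9/s

Final answer: 9/s² + 9/s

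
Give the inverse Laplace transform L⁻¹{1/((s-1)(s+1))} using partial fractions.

Decompose: A/(s-1) + B/(s+1). A = 1/2, B = -1/2. f(t) = (e^t - e^(-t))/2

Final answer: (e^t - e^(-t))/2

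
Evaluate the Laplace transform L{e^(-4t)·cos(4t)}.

L{e^(at)·cos(ωt)} = (s-a)/((s-a)² + ω²), so L{e^(-4t)·cos(4t)} = (s+4)/((s+4)² + 16)

Final answer: (s+4)/((s+4)² + 16)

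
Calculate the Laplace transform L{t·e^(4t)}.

L{t^n·e^(at)} = n!/(s-a)^(n+1), so L{t·e^(4t)} = 1/(s-4)^2

Final answer: 1/(s-4)^2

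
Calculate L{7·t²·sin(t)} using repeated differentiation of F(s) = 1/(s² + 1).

F(s) = 1/(s² + 1). F'(s) = -2s/(s² + 1)². F''(s) = -2(1 - 3s²)/(s² + 1)³ = (6s² - 2)/(s² + 1)³. So L{t²·sin(t)} = (-1)² F''(s) = (6s² - 2)/(s² + 1)³. Then L{7·t²·sin(t)} = 7·(6s² - 2)/(s² + 1)³ = (42s² - 14)/(s² + 1)³

Final answer: (42s² - 14)/(s² + 1)³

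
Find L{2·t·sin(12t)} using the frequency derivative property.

L{sin(12t)} = 12/(s² + 144). By L{t·f(t)} = -F'(s): -d/ds[12/(s² + 144)] = -(12)·(-2s)/(s² + 144)² = 24s/(s² + 144)². Then L{2·t·sin(12t)} = 2·24s/(s² + 144)² = 48s/(s² + 144)²

Final answer: 48s/(s² + 144)²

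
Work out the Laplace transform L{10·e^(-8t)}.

L{e^(at)} = 1/(s-a), so L{e^(-8t)} = 1/(s+8). Then L{10·e^(-8t)} = 10/(s+8)

Final answer: 10/(s+8)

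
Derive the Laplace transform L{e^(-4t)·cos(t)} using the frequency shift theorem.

Frequency shift: L{e^(at)f(t)} = F(s-a). L{e^(-4t)·cos(t)} = (s+4)/((s+4)² + 1)

Final answer: (s+4)/((s+4)² + 1)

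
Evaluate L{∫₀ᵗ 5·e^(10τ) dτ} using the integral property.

L{∫₀ᵗ f(τ)dτ} = F(s)/s with F(s) = 5/(s-10), so L{∫₀ᵗ 5·e^(10τ) dτ} = 5/(s(s-10))

Final answer: 5/(s(s-10))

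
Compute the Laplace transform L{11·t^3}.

L{t^n} = n!/s^(n+1), so L{t^3} = 6/s^4. Then L{11·t^3} = 11·6/s^4 = 66/s^4

Final answer: 66/s^4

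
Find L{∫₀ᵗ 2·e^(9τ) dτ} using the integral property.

L{∫₀ᵗ f(τ)dτ} = F(s)/s with F(s) = 2/(s-9), so L{∫₀ᵗ 2·e^(9τ) dτ} = 2/(s(s-9))

Final answer: 2/(s(s-9))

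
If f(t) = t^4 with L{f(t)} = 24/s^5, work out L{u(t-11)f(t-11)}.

Time shift theorem: L{u(t-a)f(t-a)} = e^(-as)F(s). Here a=11, F(s) = 24/s^5, so L{u(t-11)f(t-11)} = e^(-11s)·24/s^5

Final answer: e^(-11s)·24/s^5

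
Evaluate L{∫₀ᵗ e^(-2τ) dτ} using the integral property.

L{∫₀ᵗ f(τ)dτ} = F(s)/s with F(s) = 1/(s+2), so L{∫₀ᵗ e^(-2τ) dτ} = 1/(s(s+2))

Final answer: 1/(s(s+2))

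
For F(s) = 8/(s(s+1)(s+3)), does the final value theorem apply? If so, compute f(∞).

Poles of sF(s) = 8/((s+1)(s+3)) are at s = -1 and s = -3, both in the left half-plane. Theorem applies. f(∞) = lim_{s→0} sF(s) = 8/(1·3) = 8/3

Final answer: 8/3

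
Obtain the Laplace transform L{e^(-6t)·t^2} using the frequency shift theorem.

L{e^(at)·t^n} = n!/(s-a)^(n+1), so L{e^(-6t)·t^2} = 2/(s+6)^3

Final answer: 2/(s+6)^3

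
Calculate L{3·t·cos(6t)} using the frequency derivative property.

L{cos(6t)} = s/(s² + 36). Derivative: d/ds[s/(s² + 36)] = [(s² + 36) - s·2s]/(s² + 36)² = (36 - s²)/(s² + 36)². So L{t·cos(6t)} = -F'(s) = (s² - 36)/(s² + 36)². Then L{3·t·cos(6t)} = 3·(s² - 36)/(s² + 36)²

Final answer: 3·(s² - 36)/(s² + 36)²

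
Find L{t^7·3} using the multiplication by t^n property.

L{3} = 3/s. d^1/ds^1[1/s] = -1/s². d^2/ds^2[1/s] = 2/s^3. d^3/ds^3[1/s] = -6/s^4. d^4/ds^4[1/s] = 24/s^5. d^5/ds^5[1/s] = -120/s^6. d^6/ds^6[1/s] = 720/s^7. d^7/ds^7[1/s] = -5040/s^8. So L{t^7} = (-1)^{7}·-5040/s^8 = 5040/s^8. Then L{t^7·3} = 3·5040/s^8 = 15120/s^8

Final answer: 15120/s^8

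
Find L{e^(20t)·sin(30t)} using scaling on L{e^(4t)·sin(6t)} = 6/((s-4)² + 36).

Scaling with a=5: L{e^(20t)·sin(30t)} = (1/5) · 6/((s/5-4)² + 36). Simplifying: 30/((s-20)² + 900)

Final answer: 30/((s-20)² + 900)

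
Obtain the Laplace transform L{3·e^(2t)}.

L{e^(at)} = 1/(s-a), so L{e^(2t)} = 1/(s-2). Then L{3·e^(2t)} = 3/(s-2)

Final answer: 3/(s-2)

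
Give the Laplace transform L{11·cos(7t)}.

L{cos(ωt)} = s/(s² + ω²), so L{cos(7t)} = s/(s² + 49). Then L{11·cos(7t)} = 11·s/(s² + 49) = 11s/(s² + 49)

Final answer: 11s/(s² + 49)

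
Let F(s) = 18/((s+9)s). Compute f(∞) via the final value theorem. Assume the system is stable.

f(∞) = lim_{s→0} sF(s) = lim_{s→0} 18/(s+9) = 2

Final answer: 2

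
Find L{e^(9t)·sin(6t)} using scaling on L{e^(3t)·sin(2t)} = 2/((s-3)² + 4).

Scaling with a=3: L{e^(9t)·sin(6t)} = (1/3) · 2/((s/3-3)² + 4). Simplifying: 6/((s-9)² + 36)

Final answer: 6/((s-9)² + 36)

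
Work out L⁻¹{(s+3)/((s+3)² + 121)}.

Using frequency shift: L⁻¹{(s-a)/((s-a)² + b²)} = e^(at)cos(bt). Here a=-3, b=11

Final answer: e^(-3t)·cos(11t)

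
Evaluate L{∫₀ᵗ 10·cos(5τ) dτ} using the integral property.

L{∫₀ᵗ f(τ)dτ} = F(s)/s with F(s) = 10s/(s² + 25), so the result is (10s/(s² + 25))/s = 10/(s² + 25)

Final answer: 10/(s² + 25)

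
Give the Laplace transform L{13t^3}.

L{13t^3} = 13 · L{t^3} = 13 · 6/s^4 = 78/s^4

Final answer: 78/s^4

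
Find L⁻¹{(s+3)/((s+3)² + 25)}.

Using frequency shift: L⁻¹{(s-a)/((s-a)² + b²)} = e^(at)cos(bt). Here a=-3, b=5

Final answer: e^(-3t)·cos(5t)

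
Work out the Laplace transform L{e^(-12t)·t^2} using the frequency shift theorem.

L{e^(at)·t^n} = n!/(s-a)^(n+1), so L{e^(-12t)·t^2} = 2/(s+12)^3

Final answer: 2/(s+12)^3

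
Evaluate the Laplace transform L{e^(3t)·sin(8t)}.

L{e^(at)·sin(ωt)} = ω/((s-a)² + ω²), so L{e^(3t)·sin(8t)} = 8/((s-3)² + 64)

Final answer: 8/((s-3)² + 64)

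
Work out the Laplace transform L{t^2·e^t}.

L{t^n·e^(at)} = n!/(s-a)^(n+1), so L{t^2·e^t} = 2/(s-1)^3

Final answer: 2/(s-1)^3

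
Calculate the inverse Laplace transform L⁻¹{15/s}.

L⁻¹{c/s} = c, so L⁻¹{15/s} = 15

Final answer: 15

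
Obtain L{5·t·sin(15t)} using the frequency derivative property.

L{sin(15t)} = 15/(s² + 225). By L{t·f(t)} = -F'(s): -d/ds[15/(s² + 225)] = -(15)·(-2s)/(s² + 225)² = 30s/(s² + 225)². Then L{5·t·sin(15t)} = 5·30s/(s² + 225)² = 150s/(s² + 225)²

Final answer: 150s/(s² + 225)²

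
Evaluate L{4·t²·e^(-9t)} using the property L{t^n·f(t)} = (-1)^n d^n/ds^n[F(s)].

L{e^(-9t)} = 1/(s+9). d/ds[1/(s+9)] = -1/(s+9)². d²/ds²[1/(s+9)] = 2/(s+9)³. So L{t²·e^(-9t)} = (-1)² · 2/(s+9)³ = 2/(s+9)³. Then L{4·t²·e^(-9t)} = 4·2/(s+9)³ = 8/(s+9)³

Final answer: 8/(s+9)³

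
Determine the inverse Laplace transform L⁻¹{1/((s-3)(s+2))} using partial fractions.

Decompose: A/(s-3) + B/(s+2). A = 1/5, B = -1/5. f(t) = (e^(3t) - e^(-2t))/5

Final answer: (e^(3t) - e^(-2t))/5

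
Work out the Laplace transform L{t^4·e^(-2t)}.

L{t^n·e^(at)} = n!/(s-a)^(n+1), so L{t^4·e^(-2t)} = 24/(s+2)^5

Final answer: 24/(s+2)^5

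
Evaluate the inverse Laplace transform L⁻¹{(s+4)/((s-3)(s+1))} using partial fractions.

Using partial fractions, f(t) = (7e^(3t) - 3e^(-t))/4

Final answer: (7e^(3t) - 3e^(-t))/4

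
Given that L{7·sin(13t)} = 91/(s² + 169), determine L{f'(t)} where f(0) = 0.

L{f'(t)} = s·F(s) - f(0) = s·91/(s² + 169) - 0 = 91s/(s² + 169)

Final answer: 91s/(s² + 169)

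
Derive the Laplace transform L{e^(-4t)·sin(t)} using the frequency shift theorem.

Frequency shift: L{e^(at)f(t)} = F(s-a). L{e^(-4t)·sin(t)} = 1/((s+4)² + 1)

Final answer: 1/((s+4)² + 1)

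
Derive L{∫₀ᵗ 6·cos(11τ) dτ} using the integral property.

L{∫₀ᵗ f(τ)dτ} = F(s)/s with F(s) = 6s/(s² + 121), so the result is (6s/(s² + 121))/s = 6/(s² + 121)

Final answer: 6/(s² + 121)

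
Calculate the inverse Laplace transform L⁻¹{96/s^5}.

L⁻¹{n!/s^(n+1)} = t^n with n=4. So L⁻¹{24/s^5} = t^4, and L⁻¹{96/s^5} = (96/24)·t^4 = 4·t^4

Final answer: 4·t^4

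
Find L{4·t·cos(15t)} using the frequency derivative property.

L{cos(15t)} = s/(s² + 225). Derivative: d/ds[s/(s² + 225)] = [(s² + 225) - s·2s]/(s² + 225)² = (225 - s²)/(s² + 225)². So L{t·cos(15t)} = -F'(s) = (s² - 225)/(s² + 225)². Then L{4·t·cos(15t)} = 4·(s² - 225)/(s² + 225)²

Final answer: 4·(s² - 225)/(s² + 225)²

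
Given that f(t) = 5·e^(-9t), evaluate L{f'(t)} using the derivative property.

f(0) = 5, F(s) = 5/(s+9). L{f'(t)} = s·F(s) - f(0) = 5s/(s+9) - 5 = (5s - 5(s+9))/(s+9) = -45/(s+9)

Final answer: -45/(s+9)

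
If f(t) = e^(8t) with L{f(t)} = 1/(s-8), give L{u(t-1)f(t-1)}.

Time shift theorem: L{u(t-a)f(t-a)} = e^(-as)F(s). Here a=1, F(s) = 1/(s-8), so L{u(t-1)f(t-1)} = e^(-s)·1/(s-8)

Final answer: e^(-s)·1/(s-8)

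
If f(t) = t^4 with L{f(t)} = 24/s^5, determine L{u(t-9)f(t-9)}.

Time shift theorem: L{u(t-a)f(t-a)} = e^(-as)F(s). Here a=9, F(s) = 24/s^5, so L{u(t-9)f(t-9)} = e^(-9s)·24/s^5

Final answer: e^(-9s)·24/s^5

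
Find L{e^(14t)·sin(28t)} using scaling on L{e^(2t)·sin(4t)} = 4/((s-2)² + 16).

Scaling with a=7: L{e^(14t)·sin(28t)} = (1/7) · 4/((s/7-2)² + 16). Simplifying: 28/((s-14)² + 784)

Final answer: 28/((s-14)² + 784)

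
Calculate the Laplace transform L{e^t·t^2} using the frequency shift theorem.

L{e^(at)·t^n} = n!/(s-a)^(n+1), so L{e^t·t^2} = 2/(s-1)^3

Final answer: 2/(s-1)^3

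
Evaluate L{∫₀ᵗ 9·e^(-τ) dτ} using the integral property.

L{∫₀ᵗ f(τ)dτ} = F(s)/s with F(s) = 9/(s+1), so L{∫₀ᵗ 9·e^(-τ) dτ} = 9/(s(s+1))

Final answer: 9/(s(s+1))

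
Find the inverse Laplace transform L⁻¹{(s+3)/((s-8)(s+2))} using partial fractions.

Using partial fractions, f(t) = (11e^(8t) - e^(-2t))/10

Final answer: (11e^(8t) - e^(-2t))/10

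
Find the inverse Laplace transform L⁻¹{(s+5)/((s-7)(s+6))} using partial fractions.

Using partial fractions, f(t) = (12e^(7t) + e^(-6t))/13

Final answer: (12e^(7t) + e^(-6t))/13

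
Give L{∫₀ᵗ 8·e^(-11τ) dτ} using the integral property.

L{∫₀ᵗ f(τ)dτ} = F(s)/s with F(s) = 8/(s+11), so L{∫₀ᵗ 8·e^(-11τ) dτ} = 8/(s(s+11))

Final answer: 8/(s(s+11))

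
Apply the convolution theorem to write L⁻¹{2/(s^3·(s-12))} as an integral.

2/(s^3·(s-12)) = (2/s^3)·(1/(s-12)) = L{t^2}·L{e^(12t)}. So f(t) = t^2*e^(12t) = ∫₀ᵗ τ^2·e^(12(t-τ)) dτ

Final answer: ∫₀ᵗ τ^2·e^(12(t-τ)) dτ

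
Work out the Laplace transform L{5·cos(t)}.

L{cos(ωt)} = s/(s² + ω²), so L{cos(t)} = s/(s² + 1). Then L{5·cos(t)} = 5·s/(s² + 1) = 5s/(s² + 1)

Final answer: 5s/(s² + 1)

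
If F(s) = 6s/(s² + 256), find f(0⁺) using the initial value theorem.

f(0⁺) = lim_{s→∞} s·6s/(s² + 256) = lim_{s→∞} 6s²/(s² + 256) = 6

Final answer: 6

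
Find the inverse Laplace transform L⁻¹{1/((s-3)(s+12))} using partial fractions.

Decompose: A/(s-3) + B/(s+12). A = 1/15, B = -1/15. f(t) = (e^(3t) - e^(-12t))/15

Final answer: (e^(3t) - e^(-12t))/15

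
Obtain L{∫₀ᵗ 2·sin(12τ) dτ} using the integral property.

L{∫₀ᵗ f(τ)dτ} = F(s)/s with F(s) = 24/(s² + 144), so the result is (24/(s² + 144))/s = 24/(s(s² + 144))

Final answer: 24/(s(s² + 144))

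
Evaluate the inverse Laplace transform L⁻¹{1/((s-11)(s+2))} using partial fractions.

Decompose: A/(s-11) + B/(s+2). A = 1/13, B = -1/13. f(t) = (e^(11t) - e^(-2t))/13

Final answer: (e^(11t) - e^(-2t))/13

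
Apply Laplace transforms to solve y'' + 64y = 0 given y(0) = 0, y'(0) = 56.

L{y''} + 64L{y} = 0. s²Y - 0 - 56 + 64Y = 0. Y(s² + 64) = 56. Y = (56)/(s² + 64). Inverting: y(t) = 7sin(8t)

Final answer: y(t) = 7sin(8t)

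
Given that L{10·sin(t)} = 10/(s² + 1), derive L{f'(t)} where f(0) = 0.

L{f'(t)} = s·F(s) - f(0) = s·10/(s² + 1) - 0 = 10s/(s² + 1)

Final answer: 10s/(s² + 1)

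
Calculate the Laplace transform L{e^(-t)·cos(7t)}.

L{e^(at)·cos(ωt)} = (s-a)/((s-a)² + ω²), so L{e^(-t)·cos(7t)} = (s+1)/((s+1)² + 49)

Final answer: (s+1)/((s+1)² + 49)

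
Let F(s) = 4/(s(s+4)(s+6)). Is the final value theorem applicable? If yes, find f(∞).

Poles of sF(s) = 4/((s+4)(s+6)) are at s = -4 and s = -6, both in the left half-plane. Theorem applies. f(∞) = lim_{s→0} sF(s) = 4/(4·6) = 1/6

Final answer: 1/6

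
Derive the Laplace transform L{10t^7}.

L{10t^7} = 10 · L{t^7} = 10 · 5040/s^8 = 50400/s^8

Final answer: 50400/s^8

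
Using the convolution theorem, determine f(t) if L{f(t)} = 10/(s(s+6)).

10/(s(s+6)) = (10/s)·(1/(s+6)) = L{10}·L{e^(-6t)}. By convolution, f(t) = 10*e^(-6t) = ∫₀ᵗ 10·e^(-6τ) dτ = 10·(1 - e^(-6t))/6

Final answer: 10·(1 - e^(-6t))/6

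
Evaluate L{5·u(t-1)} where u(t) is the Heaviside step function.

L{u(t-a)} = e^(-as)/s. Here a=1, so L{u(t-1)} = e^(-s)/s, and L{5·u(t-1)} = 5·e^(-s)/s

Final answer: 5·e^(-s)/s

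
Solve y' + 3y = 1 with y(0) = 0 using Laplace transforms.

sY + 3Y = 1/s. Y = 1/(s(s+3)). Partial fractions: Y = 1/3/s - 1/3/(s+3)

Final answer: y(t) = 1/3(1 - e^(-3t))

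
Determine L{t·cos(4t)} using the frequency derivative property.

L{cos(4t)} = s/(s² + 16). Derivative: d/ds[s/(s² + 16)] = [(s² + 16) - s·2s]/(s² + 16)² = (16 - s²)/(s² + 16)². So L{t·cos(4t)} = -F'(s) = (s² - 16)/(s² + 16)²

Final answer: (s² - 16)/(s² + 16)²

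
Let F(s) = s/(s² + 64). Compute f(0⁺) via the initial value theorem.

f(0⁺) = lim_{s→∞} s·s/(s² + 64) = lim_{s→∞} s²/(s² + 64) = 1

Final answer: 1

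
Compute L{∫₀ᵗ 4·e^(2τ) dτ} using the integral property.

L{∫₀ᵗ f(τ)dτ} = F(s)/s with F(s) = 4/(s-2), so L{∫₀ᵗ 4·e^(2τ) dτ} = 4/(s(s-2))

Final answer: 4/(s(s-2))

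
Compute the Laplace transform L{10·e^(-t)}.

L{e^(at)} = 1/(s-a), so L{e^(-t)} = 1/(s+1). Then L{10·e^(-t)} = 10/(s+1)

Final answer: 10/(s+1)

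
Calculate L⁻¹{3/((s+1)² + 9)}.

Form: b/((s-a)² + b²) → e^(at)sin(bt). With a=-1, b=3

Final answer: e^(-t)·sin(3t)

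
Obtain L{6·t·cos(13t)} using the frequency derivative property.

L{cos(13t)} = s/(s² + 169). Derivative: d/ds[s/(s² + 169)] = [(s² + 169) - s·2s]/(s² + 169)² = (169 - s²)/(s² + 169)². So L{t·cos(13t)} = -F'(s) = (s² - 169)/(s² + 169)². Then L{6·t·cos(13t)} = 6·(s² - 169)/(s² + 169)²

Final answer: 6·(s² - 169)/(s² + 169)²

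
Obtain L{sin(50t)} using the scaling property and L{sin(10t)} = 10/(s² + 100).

Using L{f(at)} = (1/a)F(s/a) with a=5: L{sin(50t)} = (1/5) · 10/((s/5)² + 100) = (1/5) · 10·25/(s² + 2500) = 50/(s² + 2500)

Final answer: 50/(s² + 2500)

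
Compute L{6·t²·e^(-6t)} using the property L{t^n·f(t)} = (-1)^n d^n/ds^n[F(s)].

L{e^(-6t)} = 1/(s+6). d/ds[1/(s+6)] = -1/(s+6)². d²/ds²[1/(s+6)] = 2/(s+6)³. So L{t²·e^(-6t)} = (-1)² · 2/(s+6)³ = 2/(s+6)³. Then L{6·t²·e^(-6t)} = 6·2/(s+6)³ = 12/(s+6)³

Final answer: 12/(s+6)³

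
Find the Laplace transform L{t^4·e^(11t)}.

L{t^n·e^(at)} = n!/(s-a)^(n+1), so L{t^4·e^(11t)} = 24/(s-11)^5

Final answer: 24/(s-11)^5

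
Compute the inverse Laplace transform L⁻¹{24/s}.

L⁻¹{c/s} = c, so L⁻¹{24/s} = 24

Final answer: 24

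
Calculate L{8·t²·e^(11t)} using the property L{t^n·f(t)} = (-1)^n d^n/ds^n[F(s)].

L{e^(11t)} = 1/(s-11). d/ds[1/(s-11)] = -1/(s-11)². d²/ds²[1/(s-11)] = 2/(s-11)³. So L{t²·e^(11t)} = (-1)² · 2/(s-11)³ = 2/(s-11)³. Then L{8·t²·e^(11t)} = 8·2/(s-11)³ = 16/(s-11)³

Final answer: 16/(s-11)³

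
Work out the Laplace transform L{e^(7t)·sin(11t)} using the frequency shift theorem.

Frequency shift: L{e^(at)f(t)} = F(s-a). L{e^(7t)·sin(11t)} = 11/((s-7)² + 121)

Final answer: 11/((s-7)² + 121)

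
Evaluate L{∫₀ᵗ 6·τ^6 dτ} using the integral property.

L{∫₀ᵗ f(τ)dτ} = F(s)/s with f(t) = 6t^6. F(s) = 4320/s^7, so L{∫₀ᵗ 6·τ^6 dτ} = (4320/s^7)/s = 4320/s^8. (Check: ∫₀ᵗ 6·τ^6 dτ = 6t^7/7.)

Final answer: 4320/s^8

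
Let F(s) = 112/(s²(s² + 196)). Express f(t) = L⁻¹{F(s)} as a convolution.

112/(s²(s² + 196)) = (1/s²)·(112/(s² + 196)) = L{t}·L{8·sin(14t)}. So f(t) = t*(8·sin(14t)) = ∫₀ᵗ 8τ·sin(14(t-τ)) dτ

Final answer: ∫₀ᵗ 8τ·sin(14(t-τ)) dτ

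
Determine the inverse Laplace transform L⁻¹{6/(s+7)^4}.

L⁻¹{n!/(s-a)^(n+1)} = t^n·e^(at), so L⁻¹{6/(s+7)^4} = t^3·e^(-7t)

Final answer: t^3·e^(-7t)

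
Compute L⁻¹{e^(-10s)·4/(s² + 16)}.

L⁻¹{4/(s² + 16)} = sin(4t). By the time shift theorem, L⁻¹{e^(-as)F(s)} = u(t-a)f(t-a) with a=10, so L⁻¹{e^(-10s)·4/(s² + 16)} = u(t-10)·sin(4(t-10))

Final answer: u(t-10)·sin(4(t-10))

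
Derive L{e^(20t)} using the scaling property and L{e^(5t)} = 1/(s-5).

Using L{f(at)} = (1/a)F(s/a) with a=4 and f(t) = e^(5t): L{e^(20t)} = (1/4) · 1/((s/4)-5) = (1/4) · 4/(s-20) = 1/(s-20)

Final answer: 1/(s-20)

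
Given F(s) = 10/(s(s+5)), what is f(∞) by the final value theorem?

f(∞) = lim_{s→0} s·10/(s(s+5)) = lim_{s→0} 10/(s+5) = 10/5 = 2

Final answer: 2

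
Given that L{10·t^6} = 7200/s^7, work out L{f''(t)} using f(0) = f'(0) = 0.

L{f''(t)} = s²F(s) - sf(0) - f'(0) = s²·7200/s^7 - 0 - 0 = 7200/s^5

Final answer: 7200/s^5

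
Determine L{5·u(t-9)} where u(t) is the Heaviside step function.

L{u(t-a)} = e^(-as)/s. Here a=9, so L{u(t-9)} = e^(-9s)/s, and L{5·u(t-9)} = 5·e^(-9s)/s

Final answer: 5·e^(-9s)/s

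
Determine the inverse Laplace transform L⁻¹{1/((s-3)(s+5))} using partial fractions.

Decompose: A/(s-3) + B/(s+5). A = 1/8, B = -1/8. f(t) = (e^(3t) - e^(-5t))/8

Final answer: (e^(3t) - e^(-5t))/8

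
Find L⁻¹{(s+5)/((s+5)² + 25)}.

Using frequency shift: L⁻¹{(s-a)/((s-a)² + b²)} = e^(at)cos(bt). Here a=-5, b=5

Final answer: e^(-5t)·cos(5t)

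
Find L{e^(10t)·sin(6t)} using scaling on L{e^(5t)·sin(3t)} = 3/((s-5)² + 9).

Scaling with a=2: L{e^(10t)·sin(6t)} = (1/2) · 3/((s/2-5)² + 9). Simplifying: 6/((s-10)² + 36)

Final answer: 6/((s-10)² + 36)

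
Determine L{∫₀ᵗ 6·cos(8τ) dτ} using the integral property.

L{∫₀ᵗ f(τ)dτ} = F(s)/s with F(s) = 6s/(s² + 64), so the result is (6s/(s² + 64))/s = 6/(s² + 64)

Final answer: 6/(s² + 64)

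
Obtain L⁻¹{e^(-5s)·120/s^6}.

L⁻¹{120/s^6} = t^5. By the time shift theorem, L⁻¹{e^(-as)F(s)} = u(t-a)f(t-a) with a=5, so L⁻¹{e^(-5s)·120/s^6} = u(t-5)·(t-5)^5

Final answer: u(t-5)·(t-5)^5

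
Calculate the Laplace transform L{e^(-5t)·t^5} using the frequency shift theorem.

L{e^(at)·t^n} = n!/(s-a)^(n+1), so L{e^(-5t)·t^5} = 120/(s+5)^6

Final answer: 120/(s+5)^6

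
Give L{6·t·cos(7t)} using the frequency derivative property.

L{cos(7t)} = s/(s² + 49). Derivative: d/ds[s/(s² + 49)] = [(s² + 49) - s·2s]/(s² + 49)² = (49 - s²)/(s² + 49)². So L{t·cos(7t)} = -F'(s) = (s² - 49)/(s² + 49)². Then L{6·t·cos(7t)} = 6·(s² - 49)/(s² + 49)²

Final answer: 6·(s² - 49)/(s² + 49)²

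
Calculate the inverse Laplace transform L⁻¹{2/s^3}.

L⁻¹{n!/s^(n+1)} = t^n with n=2. So L⁻¹{2/s^3} = t^2

Final answer: t^2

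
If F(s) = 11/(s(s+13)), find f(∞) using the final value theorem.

f(∞) = lim_{s→0} s·11/(s(s+13)) = lim_{s→0} 11/(s+13) = 11/13 = 11/13

Final answer: 11/13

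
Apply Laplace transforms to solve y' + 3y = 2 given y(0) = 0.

sY + 3Y = 2/s. Y = 2/(s(s+3)). Partial fractions: Y = 2/3/s - 2/3/(s+3)

Final answer: y(t) = 2/3(1 - e^(-3t))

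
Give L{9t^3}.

L{t^n} = n!/s^(n+1). So L{9t^3} = 9·3!/s^4 = 54/s^4

Final answer: 54/s^4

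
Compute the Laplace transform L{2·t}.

L{t^n} = n!/s^(n+1), so L{t} = 1/s^2. Then L{2·t} = 2·1/s^2 = 2/s^2

Final answer: 2/s^2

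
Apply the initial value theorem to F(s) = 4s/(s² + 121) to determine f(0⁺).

f(0⁺) = lim_{s→∞} s·4s/(s² + 121) = lim_{s→∞} 4s²/(s² + 121) = 4

Final answer: 4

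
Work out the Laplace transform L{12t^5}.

L{12t^5} = 12 · L{t^5} = 12 · 120/s^6 = 1440/s^6

Final answer: 1440/s^6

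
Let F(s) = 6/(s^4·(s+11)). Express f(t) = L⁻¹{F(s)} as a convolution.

6/(s^4·(s+11)) = (6/s^4)·(1/(s+11)) = L{t^3}·L{e^(-11t)}. So f(t) = t^3*e^(-11t) = ∫₀ᵗ τ^3·e^(-11(t-τ)) dτ

Final answer: ∫₀ᵗ τ^3·e^(-11(t-τ)) dτ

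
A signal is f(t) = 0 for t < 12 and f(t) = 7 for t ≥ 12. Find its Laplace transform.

f(t) = 7·u(t-12). L{u(t-12)} = e^(-12s)/s, so L{f(t)} = 7·e^(-12s)/s

Final answer: 7·e^(-12s)/s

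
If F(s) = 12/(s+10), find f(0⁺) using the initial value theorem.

f(0⁺) = lim_{s→∞} s·12/(s+10) = lim_{s→∞} 12s/(s+10) = 12

Final answer: 12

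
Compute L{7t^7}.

L{t^n} = n!/s^(n+1). So L{7t^7} = 7·7!/s^8 = 35280/s^8

Final answer: 35280/s^8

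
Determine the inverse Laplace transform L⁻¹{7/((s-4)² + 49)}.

Using frequency shift, L⁻¹{7/((s-4)² + 49)} = e^(4t)·sin(7t)

Final answer: e^(4t)·sin(7t)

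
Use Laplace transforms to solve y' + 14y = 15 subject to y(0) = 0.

sY + 14Y = 15/s. Y = 15/(s(s+14)). Partial fractions: Y = 15/14/s - 15/14/(s+14)

Final answer: y(t) = 15/14(1 - e^(-14t))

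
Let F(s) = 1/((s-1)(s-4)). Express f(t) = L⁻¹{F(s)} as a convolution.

1/((s-1)(s-4)) = (1/(s-1))·(1/(s-4)) = L{e^t}·L{e^(4t)}. So f(t) = e^t*e^(4t) = ∫₀ᵗ e^(τ)·e^(4(t-τ)) dτ

Final answer: ∫₀ᵗ e^(τ)·e^(4(t-τ)) dτ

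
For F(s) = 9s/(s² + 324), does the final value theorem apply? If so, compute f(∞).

The final value theorem requires all poles of sF(s) in the left half-plane. sF(s) = 9s²/(s² + 324) has poles at s = ±18i (imaginary axis). Theorem does NOT apply (oscillatory system).

Final answer: Not applicable (oscillatory)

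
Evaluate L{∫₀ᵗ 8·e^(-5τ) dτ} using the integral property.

L{∫₀ᵗ f(τ)dτ} = F(s)/s with F(s) = 8/(s+5), so L{∫₀ᵗ 8·e^(-5τ) dτ} = 8/(s(s+5))

Final answer: 8/(s(s+5))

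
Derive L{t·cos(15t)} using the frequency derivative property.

L{cos(15t)} = s/(s² + 225). Derivative: d/ds[s/(s² + 225)] = [(s² + 225) - s·2s]/(s² + 225)² = (225 - s²)/(s² + 225)². So L{t·cos(15t)} = -F'(s) = (s² - 225)/(s² + 225)²

Final answer: (s² - 225)/(s² + 225)²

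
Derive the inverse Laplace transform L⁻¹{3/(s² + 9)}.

L⁻¹{3/(s² + 9)} = sin(3t)

Final answer: sin(3t)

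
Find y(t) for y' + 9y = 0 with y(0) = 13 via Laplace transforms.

L{y'} + 9L{y} = 0. sY - 13 + 9Y = 0. Y(s+9) = 13. Y = 13/(s+9)

Final answer: y(t) = 13e^(-9t)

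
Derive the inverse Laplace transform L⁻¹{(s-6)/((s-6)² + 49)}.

Using frequency shift, L⁻¹{(s-6)/((s-6)² + 49)} = e^(6t)·cos(7t)

Final answer: e^(6t)·cos(7t)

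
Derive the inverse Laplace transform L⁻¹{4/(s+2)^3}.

L⁻¹{n!/(s-a)^(n+1)} = t^n·e^(at) with n=2, a=-2. So L⁻¹{2/(s+2)^3} = t^2·e^(-2t), and L⁻¹{4/(s+2)^3} = (4/2)·t^2·e^(-2t) = 2·t^2·e^(-2t)

Final answer: 2·t^2·e^(-2t)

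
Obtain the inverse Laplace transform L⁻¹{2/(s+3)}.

L⁻¹{1/(s-a)} = e^(at), so L⁻¹{1/(s+3)} = e^(-3t), and L⁻¹{2/(s+3)} = 2·e^(-3t)

Final answer: 2·e^(-3t)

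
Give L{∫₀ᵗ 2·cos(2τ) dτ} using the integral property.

L{∫₀ᵗ f(τ)dτ} = F(s)/s with F(s) = 2s/(s² + 4), so the result is (2s/(s² + 4))/s = 2/(s² + 4)

Final answer: 2/(s² + 4)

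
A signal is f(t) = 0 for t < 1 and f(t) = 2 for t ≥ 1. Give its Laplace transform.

f(t) = 2·u(t-1). L{u(t-1)} = e^(-s)/s, so L{f(t)} = 2·e^(-s)/s

Final answer: 2·e^(-s)/s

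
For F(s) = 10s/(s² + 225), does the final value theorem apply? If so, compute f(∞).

The final value theorem requires all poles of sF(s) in the left half-plane. sF(s) = 10s²/(s² + 225) has poles at s = ±15i (imaginary axis). Theorem does NOT apply (oscillatory system).

Final answer: Not applicable (oscillatory)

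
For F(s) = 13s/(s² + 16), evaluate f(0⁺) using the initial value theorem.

f(0⁺) = lim_{s→∞} s·13s/(s² + 16) = lim_{s→∞} 13s²/(s² + 16) = 13

Final answer: 13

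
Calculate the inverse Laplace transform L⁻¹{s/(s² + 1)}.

L⁻¹{s/(s² + 1)} = cos(t)

Final answer: cos(t)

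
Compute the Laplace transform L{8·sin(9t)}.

L{sin(ωt)} = ω/(s² + ω²), so L{sin(9t)} = 9/(s² + 81). Then L{8·sin(9t)} = 8·9/(s² + 81) = 72/(s² + 81)

Final answer: 72/(s² + 81)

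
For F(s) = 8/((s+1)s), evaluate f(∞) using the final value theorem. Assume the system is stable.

f(∞) = lim_{s→0} sF(s) = lim_{s→0} 8/(s+1) = 8

Final answer: 8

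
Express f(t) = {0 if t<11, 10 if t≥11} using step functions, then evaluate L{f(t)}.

f(t) = 10·u(t-11). L{u(t-11)} = e^(-11s)/s, so L{f(t)} = 10·e^(-11s)/s

Final answer: 10·e^(-11s)/s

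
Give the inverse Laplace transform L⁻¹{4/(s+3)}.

L⁻¹{1/(s-a)} = e^(at), so L⁻¹{1/(s+3)} = e^(-3t), and L⁻¹{4/(s+3)} = 4·e^(-3t)

Final answer: 4·e^(-3t)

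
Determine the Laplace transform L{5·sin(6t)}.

L{sin(ωt)} = ω/(s² + ω²), so L{sin(6t)} = 6/(s² + 36). Then L{5·sin(6t)} = 5·6/(s² + 36) = 30/(s² + 36)

Final answer: 30/(s² + 36)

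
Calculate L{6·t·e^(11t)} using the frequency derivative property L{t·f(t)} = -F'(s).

L{e^(11t)} = 1/(s-11). By frequency derivative: L{t·e^(11t)} = -d/ds[1/(s-11)] = -(-1)/(s-11)² = 1/(s-11)². Then L{6·t·e^(11t)} = 6·1/(s-11)² = 6/(s-11)²

Final answer: 6/(s-11)²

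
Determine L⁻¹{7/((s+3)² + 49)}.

Form: b/((s-a)² + b²) → e^(at)sin(bt). With a=-3, b=7

Final answer: e^(-3t)·sin(7t)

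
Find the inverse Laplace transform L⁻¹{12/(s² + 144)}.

L⁻¹{12/(s² + 144)} = sin(12t)

Final answer: sin(12t)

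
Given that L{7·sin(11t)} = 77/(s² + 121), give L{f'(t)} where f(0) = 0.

L{f'(t)} = s·F(s) - f(0) = s·77/(s² + 121) - 0 = 77s/(s² + 121)

Final answer: 77s/(s² + 121)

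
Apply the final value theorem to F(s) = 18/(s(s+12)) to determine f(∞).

f(∞) = lim_{s→0} s·18/(s(s+12)) = lim_{s→0} 18/(s+12) = 18/12 = 3/2

Final answer: 3/2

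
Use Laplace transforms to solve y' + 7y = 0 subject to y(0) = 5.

L{y'} + 7L{y} = 0. sY - 5 + 7Y = 0. Y(s+7) = 5. Y = 5/(s+7)

Final answer: y(t) = 5e^(-7t)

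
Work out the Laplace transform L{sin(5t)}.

L{sin(ωt)} = ω/(s² + ω²), so L{sin(5t)} = 5/(s² + 25)

Final answer: 5/(s² + 25)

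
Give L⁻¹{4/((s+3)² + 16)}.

Form: b/((s-a)² + b²) → e^(at)sin(bt). With a=-3, b=4

Final answer: e^(-3t)·sin(4t)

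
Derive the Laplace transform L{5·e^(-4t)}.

L{e^(at)} = 1/(s-a), so L{e^(-4t)} = 1/(s+4). Then L{5·e^(-4t)} = 5/(s+4)

Final answer: 5/(s+4)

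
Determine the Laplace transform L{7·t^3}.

L{t^n} = n!/s^(n+1), so L{t^3} = 6/s^4. Then L{7·t^3} = 7·6/s^4 = 42/s^4

Final answer: 42/s^4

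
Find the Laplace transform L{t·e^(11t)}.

L{t^n·e^(at)} = n!/(s-a)^(n+1), so L{t·e^(11t)} = 1/(s-11)^2

Final answer: 1/(s-11)^2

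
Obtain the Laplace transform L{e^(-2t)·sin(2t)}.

L{e^(at)·sin(ωt)} = ω/((s-a)² + ω²), so L{e^(-2t)·sin(2t)} = 2/((s+2)² + 4)

Final answer: 2/((s+2)² + 4)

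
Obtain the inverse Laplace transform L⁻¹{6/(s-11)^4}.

L⁻¹{n!/(s-a)^(n+1)} = t^n·e^(at), so L⁻¹{6/(s-11)^4} = t^3·e^(11t)

Final answer: t^3·e^(11t)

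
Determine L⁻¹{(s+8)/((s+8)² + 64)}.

Using frequency shift: L⁻¹{(s-a)/((s-a)² + b²)} = e^(at)cos(bt). Here a=-8, b=8

Final answer: e^(-8t)·cos(8t)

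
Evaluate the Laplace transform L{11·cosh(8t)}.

L{cosh(ωt)} = s/(s² - ω²), so L{cosh(8t)} = s/(s² - 64). Then L{11·cosh(8t)} = 11·s/(s² - 64) = 11s/(s² - 64)

Final answer: 11s/(s² - 64)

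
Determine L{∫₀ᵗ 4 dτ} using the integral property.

L{∫₀ᵗ f(τ)dτ} = F(s)/s with f(t) = 4. F(s) = 4/s, so L{∫₀ᵗ 4 dτ} = (4/s)/s = 4/s². (Check: ∫₀ᵗ 4 dτ = 4t.)

Final answer: 4/s²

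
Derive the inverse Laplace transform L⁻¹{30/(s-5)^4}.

L⁻¹{n!/(s-a)^(n+1)} = t^n·e^(at) with n=3, a=5. So L⁻¹{6/(s-5)^4} = t^3·e^(5t), and L⁻¹{30/(s-5)^4} = (30/6)·t^3·e^(5t) = 5·t^3·e^(5t)

Final answer: 5·t^3·e^(5t)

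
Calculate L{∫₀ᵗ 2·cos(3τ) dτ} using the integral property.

L{∫₀ᵗ f(τ)dτ} = F(s)/s with F(s) = 2s/(s² + 9), so the result is (2s/(s² + 9))/s = 2/(s² + 9)

Final answer: 2/(s² + 9)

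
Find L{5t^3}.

L{t^n} = n!/s^(n+1). So L{5t^3} = 5·3!/s^4 = 30/s^4

Final answer: 30/s^4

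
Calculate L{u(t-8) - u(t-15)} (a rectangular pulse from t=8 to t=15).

L{u(t-a)} = e^(-as)/s. L{u(t-8) - u(t-15)} = (e^(-8s) - e^(-15s))/s

Final answer: (e^(-8s) - e^(-15s))/s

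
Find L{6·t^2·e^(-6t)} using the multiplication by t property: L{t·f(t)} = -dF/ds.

Using L{t^n·e^(at)} = n!/(s-a)^(n+1), L{t^2·e^(-6t)} = 2/(s+6)^3, so L{6·t^2·e^(-6t)} = 6·2/(s+6)^3 = 12/(s+6)^3

Final answer: 12/(s+6)^3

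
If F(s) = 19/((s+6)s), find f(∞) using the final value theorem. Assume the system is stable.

f(∞) = lim_{s→0} sF(s) = lim_{s→0} 19/(s+6) = 19/6

Final answer: 19/6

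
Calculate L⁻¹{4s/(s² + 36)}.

This is the form c·s/(s² + a²) with a = 6, c = 4. L⁻¹ = 4·cos(6t)

Final answer: 4·cos(6t)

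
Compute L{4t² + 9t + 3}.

L{4t² + 9t + 3} = 4·2/s³ + 9/s² + 3/s = 8/s³ + 9/s² + 3/s

Final answer: 8/s³ + 9/s² + 3/s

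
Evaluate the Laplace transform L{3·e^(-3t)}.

L{e^(at)} = 1/(s-a), so L{e^(-3t)} = 1/(s+3). Then L{3·e^(-3t)} = 3/(s+3)

Final answer: 3/(s+3)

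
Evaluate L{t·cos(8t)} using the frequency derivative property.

L{cos(8t)} = s/(s² + 64). Derivative: d/ds[s/(s² + 64)] = [(s² + 64) - s·2s]/(s² + 64)² = (64 - s²)/(s² + 64)². So L{t·cos(8t)} = -F'(s) = (s² - 64)/(s² + 64)²

Final answer: (s² - 64)/(s² + 64)²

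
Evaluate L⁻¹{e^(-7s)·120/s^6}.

L⁻¹{120/s^6} = t^5. By the time shift theorem, L⁻¹{e^(-as)F(s)} = u(t-a)f(t-a) with a=7, so L⁻¹{e^(-7s)·120/s^6} = u(t-7)·(t-7)^5

Final answer: u(t-7)·(t-7)^5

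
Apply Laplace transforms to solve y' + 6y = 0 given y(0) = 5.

L{y'} + 6L{y} = 0. sY - 5 + 6Y = 0. Y(s+6) = 5. Y = 5/(s+6)

Final answer: y(t) = 5e^(-6t)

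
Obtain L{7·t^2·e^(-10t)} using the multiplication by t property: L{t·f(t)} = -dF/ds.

Using L{t^n·e^(at)} = n!/(s-a)^(n+1), L{t^2·e^(-10t)} = 2/(s+10)^3, so L{7·t^2·e^(-10t)} = 7·2/(s+10)^3 = 14/(s+10)^3

Final answer: 14/(s+10)^3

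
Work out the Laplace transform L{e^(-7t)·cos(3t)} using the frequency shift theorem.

Frequency shift: L{e^(at)f(t)} = F(s-a). L{e^(-7t)·cos(3t)} = (s+7)/((s+7)² + 9)

Final answer: (s+7)/((s+7)² + 9)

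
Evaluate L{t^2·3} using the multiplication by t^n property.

L{3} = 3/s. d^1/ds^1[1/s] = -1/s². d^2/ds^2[1/s] = 2/s^3. So L{t^2} = (-1)^{2}·2/s^3 = 2/s^3. Then L{t^2·3} = 3·2/s^3 = 6/s^3

Final answer: 6/s^3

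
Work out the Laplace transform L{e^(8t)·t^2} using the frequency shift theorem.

L{e^(at)·t^n} = n!/(s-a)^(n+1), so L{e^(8t)·t^2} = 2/(s-8)^3

Final answer: 2/(s-8)^3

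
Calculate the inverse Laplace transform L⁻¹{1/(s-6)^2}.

L⁻¹{n!/(s-a)^(n+1)} = t^n·e^(at) with n=1, a=6. So L⁻¹{1/(s-6)^2} = t·e^(6t)

Final answer: t·e^(6t)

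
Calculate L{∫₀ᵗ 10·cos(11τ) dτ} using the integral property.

L{∫₀ᵗ f(τ)dτ} = F(s)/s with F(s) = 10s/(s² + 121), so the result is (10s/(s² + 121))/s = 10/(s² + 121)

Final answer: 10/(s² + 121)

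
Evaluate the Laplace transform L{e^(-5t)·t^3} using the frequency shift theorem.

L{e^(at)·t^n} = n!/(s-a)^(n+1), so L{e^(-5t)·t^3} = 6/(s+5)^4

Final answer: 6/(s+5)^4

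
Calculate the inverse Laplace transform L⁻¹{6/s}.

L⁻¹{c/s} = c, so L⁻¹{6/s} = 6

Final answer: 6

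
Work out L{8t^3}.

L{t^n} = n!/s^(n+1). So L{8t^3} = 8·3!/s^4 = 48/s^4

Final answer: 48/s^4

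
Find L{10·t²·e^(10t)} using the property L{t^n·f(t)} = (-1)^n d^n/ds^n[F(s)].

L{e^(10t)} = 1/(s-10). d/ds[1/(s-10)] = -1/(s-10)². d²/ds²[1/(s-10)] = 2/(s-10)³. So L{t²·e^(10t)} = (-1)² · 2/(s-10)³ = 2/(s-10)³. Then L{10·t²·e^(10t)} = 10·2/(s-10)³ = 20/(s-10)³

Final answer: 20/(s-10)³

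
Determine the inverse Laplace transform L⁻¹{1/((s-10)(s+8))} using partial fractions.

Decompose: A/(s-10) + B/(s+8). A = 1/18, B = -1/18. f(t) = (e^(10t) - e^(-8t))/18

Final answer: (e^(10t) - e^(-8t))/18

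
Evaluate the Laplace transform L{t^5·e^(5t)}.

L{t^n·e^(at)} = n!/(s-a)^(n+1), so L{t^5·e^(5t)} = 120/(s-5)^6

Final answer: 120/(s-5)^6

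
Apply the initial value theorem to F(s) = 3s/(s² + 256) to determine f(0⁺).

f(0⁺) = lim_{s→∞} s·3s/(s² + 256) = lim_{s→∞} 3s²/(s² + 256) = 3

Final answer: 3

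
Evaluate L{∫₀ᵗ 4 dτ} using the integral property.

L{∫₀ᵗ f(τ)dτ} = F(s)/s with f(t) = 4. F(s) = 4/s, so L{∫₀ᵗ 4 dτ} = (4/s)/s = 4/s². (Check: ∫₀ᵗ 4 dτ = 4t.)

Final answer: 4/s²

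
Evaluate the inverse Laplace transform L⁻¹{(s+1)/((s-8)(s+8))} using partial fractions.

Using partial fractions, f(t) = (9e^(8t) + 7e^(-8t))/16

Final answer: (9e^(8t) + 7e^(-8t))/16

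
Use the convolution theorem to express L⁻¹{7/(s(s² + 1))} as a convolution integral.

7/(s(s² + 1)) = (1/s)·(7/(s² + 1)) = L{1}·L{7·sin(t)}. So f(t) = 1*(7·sin(t)) = ∫₀ᵗ 7·sin(τ) dτ

Final answer: ∫₀ᵗ 7·sin(τ) dτ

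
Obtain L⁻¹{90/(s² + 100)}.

This is the form c·a/(s² + a²) with a = 10, c = 9. L⁻¹ = 9·sin(10t)

Final answer: 9·sin(10t)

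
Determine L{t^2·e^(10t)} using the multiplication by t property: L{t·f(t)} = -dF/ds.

Using L{t^n·e^(at)} = n!/(s-a)^(n+1), L{t^2·e^(10t)} = 2/(s-10)^3

Final answer: 2/(s-10)^3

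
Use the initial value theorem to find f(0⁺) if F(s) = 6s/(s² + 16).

f(0⁺) = lim_{s→∞} s·6s/(s² + 16) = lim_{s→∞} 6s²/(s² + 16) = 6

Final answer: 6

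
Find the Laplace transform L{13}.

L{13} = 13 · L{1} = 13/s

Final answer: 13/s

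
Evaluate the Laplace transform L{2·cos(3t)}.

L{cos(ωt)} = s/(s² + ω²), so L{cos(3t)} = s/(s² + 9). Then L{2·cos(3t)} = 2·s/(s² + 9) = 2s/(s² + 9)

Final answer: 2s/(s² + 9)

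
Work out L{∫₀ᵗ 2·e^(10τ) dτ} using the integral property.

L{∫₀ᵗ f(τ)dτ} = F(s)/s with F(s) = 2/(s-10), so L{∫₀ᵗ 2·e^(10τ) dτ} = 2/(s(s-10))

Final answer: 2/(s(s-10))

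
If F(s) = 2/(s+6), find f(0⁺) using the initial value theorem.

f(0⁺) = lim_{s→∞} s·2/(s+6) = lim_{s→∞} 2s/(s+6) = 2

Final answer: 2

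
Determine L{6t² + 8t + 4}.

L{6t² + 8t + 4} = 6·2/s³ + 8/s² + 4/s = 12/s³ + 8/s² + 4/s

Final answer: 12/s³ + 8/s² + 4/s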